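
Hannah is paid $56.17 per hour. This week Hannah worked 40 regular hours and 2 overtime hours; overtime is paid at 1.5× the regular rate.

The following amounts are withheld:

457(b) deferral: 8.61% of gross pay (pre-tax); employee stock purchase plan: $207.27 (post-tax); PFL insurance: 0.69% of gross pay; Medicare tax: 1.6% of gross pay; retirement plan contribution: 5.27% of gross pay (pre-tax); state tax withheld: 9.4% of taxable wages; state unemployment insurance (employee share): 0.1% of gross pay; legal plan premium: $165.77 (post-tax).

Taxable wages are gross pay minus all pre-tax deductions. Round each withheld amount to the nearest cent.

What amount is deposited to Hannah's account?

$1,453.76

Regular pay: 40 × $56.17 = $2,246.80
Overtime pay: 2 × $56.17 × 1.5 = $168.51
Gross pay = $2,246.80 + $168.51 = $2,415.31
Retirement plan contribution: $2,415.31 × 0.0527 = $127.29
457(b) deferral: $2,415.31 × 0.0861 = $207.96
Pre-tax total = $127.29 + $207.96 = $335.25
Taxable wages = $2,415.31 − $335.25 = $2,080.06
State tax withheld: $2,080.06 × 0.094 = $195.53
State unemployment insurance (employee share): $2,415.31 × 0.001 = $2.42
PFL insurance: $2,415.31 × 0.0069 = $16.67
Medicare tax: $2,415.31 × 0.016 = $38.64
Employee stock purchase plan: $207.27
Legal plan premium: $165.77
Total deductions = $127.29 + $207.96 + $195.53 + $2.42 + $16.67 + $38.64 + $207.27 + $165.77 = $961.55
Net pay = $2,415.31 − $961.55 = $1,453.76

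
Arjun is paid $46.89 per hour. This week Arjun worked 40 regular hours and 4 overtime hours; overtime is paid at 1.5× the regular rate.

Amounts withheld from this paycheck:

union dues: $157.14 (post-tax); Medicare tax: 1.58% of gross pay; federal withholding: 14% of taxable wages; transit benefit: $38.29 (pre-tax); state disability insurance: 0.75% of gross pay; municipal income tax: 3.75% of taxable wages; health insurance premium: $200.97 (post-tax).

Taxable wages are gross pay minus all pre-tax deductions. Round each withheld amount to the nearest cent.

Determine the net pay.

$1334.22

Regular pay: 40 × $46.89 = $1875.60
Overtime pay: 4 × $46.89 × 1.5 = $281.34
Gross pay = $1875.60 + $281.34 = $2156.94
Transit benefit: $38.29
Taxable wages = $2156.94 − $38.29 = $2118.65
Federal withholding: $2118.65 × 0.14 = $296.61
Municipal income tax: $2118.65 × 0.0375 = $79.45
State disability insurance: $2156.94 × 0.0075 = $16.18
Medicare tax: $2156.94 × 0.0158 = $34.08
Union dues: $157.14
Health insurance premium: $200.97
Total deductions = $38.29 + $296.61 + $79.45 + $16.18 + $34.08 + $157.14 + $200.97 = $822.72
Net pay = $2156.94 − $822.72 = $1334.22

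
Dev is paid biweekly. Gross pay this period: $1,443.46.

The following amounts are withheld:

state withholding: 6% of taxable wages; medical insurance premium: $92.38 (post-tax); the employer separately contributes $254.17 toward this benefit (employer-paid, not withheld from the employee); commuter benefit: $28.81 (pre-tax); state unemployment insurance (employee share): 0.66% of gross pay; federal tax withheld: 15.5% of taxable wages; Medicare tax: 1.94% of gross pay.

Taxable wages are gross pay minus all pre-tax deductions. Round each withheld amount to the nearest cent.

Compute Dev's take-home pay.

$980.59

Commuter benefit: $28.81
Taxable wages = $1,443.46 − $28.81 = $1,414.65
State withholding: $1,414.65 × 0.06 = $84.88
Federal tax withheld: $1,414.65 × 0.155 = $219.27
State unemployment insurance (employee share): $1,443.46 × 0.0066 = $9.53
Medicare tax: $1,443.46 × 0.0194 = $28.00
Medical insurance premium: $92.38
(Employer's $254.17 toward medical insurance premium is not withheld from the employee.)
Total deductions = $28.81 + $84.88 + $219.27 + $9.53 + $28.00 + $92.38 = $462.87
Net pay = $1,443.46 − $462.87 = $980.59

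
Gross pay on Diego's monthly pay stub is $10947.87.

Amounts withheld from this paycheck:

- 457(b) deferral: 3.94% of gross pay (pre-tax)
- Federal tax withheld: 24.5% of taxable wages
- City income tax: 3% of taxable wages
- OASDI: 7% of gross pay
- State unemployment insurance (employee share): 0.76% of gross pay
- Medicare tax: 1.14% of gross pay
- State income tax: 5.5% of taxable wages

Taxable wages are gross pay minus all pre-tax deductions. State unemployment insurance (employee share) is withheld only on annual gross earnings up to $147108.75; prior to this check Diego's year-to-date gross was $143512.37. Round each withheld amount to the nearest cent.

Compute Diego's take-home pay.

457(b) deferral: $10947.87 × 0.0394 = $431.35
Taxable wages = $10947.87 − $431.35 = $10516.52
City income tax: $10516.52 × 0.03 = $315.50
State income tax: $10516.52 × 0.055 = $578.41
Federal tax withheld: $10516.52 × 0.245 = $2576.55
Medicare tax: $10947.87 × 0.0114 = $124.81
OASDI: $10947.87 × 0.07 = $766.35
State unemployment insurance (employee share): only $147108.75 − $143512.37 = $3596.38 of this check is subject → $3596.38 × 0.0076 = $27.33
Total deductions = $431.35 + $315.50 + $578.41 + $2576.55 + $124.81 + $766.35 + $27.33 = $4820.30
Net pay = $10947.87 − $4820.30 = $6127.57

$6127.57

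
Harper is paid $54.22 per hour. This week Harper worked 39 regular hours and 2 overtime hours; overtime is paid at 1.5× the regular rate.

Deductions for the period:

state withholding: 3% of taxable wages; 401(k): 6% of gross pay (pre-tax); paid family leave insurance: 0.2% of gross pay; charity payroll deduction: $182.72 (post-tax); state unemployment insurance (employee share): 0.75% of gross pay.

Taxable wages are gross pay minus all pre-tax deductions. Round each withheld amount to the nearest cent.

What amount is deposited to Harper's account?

$1872.04

Regular pay: 39 × $54.22 = $2114.58
Overtime pay: 2 × $54.22 × 1.5 = $162.66
Gross pay = $2114.58 + $162.66 = $2277.24
401(k): $2277.24 × 0.06 = $136.63
Taxable wages = $2277.24 − $136.63 = $2140.61
State withholding: $2140.61 × 0.03 = $64.22
State unemployment insurance (employee share): $2277.24 × 0.0075 = $17.08
Paid family leave insurance: $2277.24 × 0.002 = $4.55
Charity payroll deduction: $182.72
Total deductions = $136.63 + $64.22 + $17.08 + $4.55 + $182.72 = $405.20
Net pay = $2277.24 − $405.20 = $1872.04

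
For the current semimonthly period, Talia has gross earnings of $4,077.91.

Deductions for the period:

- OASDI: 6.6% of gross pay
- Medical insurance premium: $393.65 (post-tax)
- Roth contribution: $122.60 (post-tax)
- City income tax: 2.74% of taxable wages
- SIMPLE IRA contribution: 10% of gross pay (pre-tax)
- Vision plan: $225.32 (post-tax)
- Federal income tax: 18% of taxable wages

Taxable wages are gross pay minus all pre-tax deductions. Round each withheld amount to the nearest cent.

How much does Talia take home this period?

$1,898.23

SIMPLE IRA contribution: $4,077.91 × 0.1 = $407.79
Taxable wages = $4,077.91 − $407.79 = $3,670.12
City income tax: $3,670.12 × 0.0274 = $100.56
Federal income tax: $3,670.12 × 0.18 = $660.62
OASDI: $4,077.91 × 0.066 = $269.14
Roth contribution: $122.60
Medical insurance premium: $393.65
Vision plan: $225.32
Total deductions = $407.79 + $100.56 + $660.62 + $269.14 + $122.60 + $393.65 + $225.32 = $2,179.68
Net pay = $4,077.91 − $2,179.68 = $1,898.23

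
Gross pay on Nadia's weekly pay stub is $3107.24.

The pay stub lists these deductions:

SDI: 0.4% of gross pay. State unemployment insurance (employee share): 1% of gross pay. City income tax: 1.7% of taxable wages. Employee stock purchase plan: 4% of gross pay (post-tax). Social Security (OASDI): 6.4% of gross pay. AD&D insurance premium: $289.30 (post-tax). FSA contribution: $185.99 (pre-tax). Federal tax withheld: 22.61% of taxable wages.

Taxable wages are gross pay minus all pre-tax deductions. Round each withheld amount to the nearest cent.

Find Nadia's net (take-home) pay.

$1555.15

FSA contribution: $185.99
Taxable wages = $3107.24 − $185.99 = $2921.25
City income tax: $2921.25 × 0.017 = $49.66
Federal tax withheld: $2921.25 × 0.2261 = $660.49
Social Security (OASDI): $3107.24 × 0.064 = $198.86
SDI: $3107.24 × 0.004 = $12.43
State unemployment insurance (employee share): $3107.24 × 0.01 = $31.07
AD&D insurance premium: $289.30
Employee stock purchase plan: $3107.24 × 0.04 = $124.29
Total deductions = $185.99 + $49.66 + $660.49 + $198.86 + $12.43 + $31.07 + $289.30 + $124.29 = $1552.09
Net pay = $3107.24 − $1552.09 = $1555.15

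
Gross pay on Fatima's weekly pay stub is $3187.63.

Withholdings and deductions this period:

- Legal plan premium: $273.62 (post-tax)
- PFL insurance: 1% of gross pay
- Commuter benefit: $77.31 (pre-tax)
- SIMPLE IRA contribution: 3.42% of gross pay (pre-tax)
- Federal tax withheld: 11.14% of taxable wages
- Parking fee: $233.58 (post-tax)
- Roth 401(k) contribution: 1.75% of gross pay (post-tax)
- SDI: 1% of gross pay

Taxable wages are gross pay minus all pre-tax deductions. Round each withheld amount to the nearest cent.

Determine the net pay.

$2040.22

SIMPLE IRA contribution: $3187.63 × 0.0342 = $109.02
Commuter benefit: $77.31
Pre-tax total = $109.02 + $77.31 = $186.33
Taxable wages = $3187.63 − $186.33 = $3001.30
Federal tax withheld: $3001.30 × 0.1114 = $334.34
PFL insurance: $3187.63 × 0.01 = $31.88
SDI: $3187.63 × 0.01 = $31.88
Legal plan premium: $273.62
Roth 401(k) contribution: $3187.63 × 0.0175 = $55.78
Parking fee: $233.58
Total deductions = $109.02 + $77.31 + $334.34 + $31.88 + $31.88 + $273.62 + $55.78 + $233.58 = $1147.41
Net pay = $3187.63 − $1147.41 = $2040.22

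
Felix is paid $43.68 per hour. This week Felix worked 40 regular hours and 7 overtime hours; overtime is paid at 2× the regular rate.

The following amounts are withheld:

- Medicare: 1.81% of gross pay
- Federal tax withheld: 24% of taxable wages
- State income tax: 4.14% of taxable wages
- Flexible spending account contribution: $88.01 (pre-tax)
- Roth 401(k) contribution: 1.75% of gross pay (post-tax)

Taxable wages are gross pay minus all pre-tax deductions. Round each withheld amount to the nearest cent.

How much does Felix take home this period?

$1,547.76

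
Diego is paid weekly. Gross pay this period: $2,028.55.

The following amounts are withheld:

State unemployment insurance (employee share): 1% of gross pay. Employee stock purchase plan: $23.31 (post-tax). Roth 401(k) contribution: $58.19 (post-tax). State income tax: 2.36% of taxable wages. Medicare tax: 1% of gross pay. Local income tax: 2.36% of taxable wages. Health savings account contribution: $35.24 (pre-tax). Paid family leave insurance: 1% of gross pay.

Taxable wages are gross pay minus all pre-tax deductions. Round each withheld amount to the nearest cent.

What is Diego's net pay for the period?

$1,756.86

Health savings account contribution: $35.24
Taxable wages = $2,028.55 − $35.24 = $1,993.31
Local income tax: $1,993.31 × 0.0236 = $47.04
State income tax: $1,993.31 × 0.0236 = $47.04
Medicare tax: $2,028.55 × 0.01 = $20.29
Paid family leave insurance: $2,028.55 × 0.01 = $20.29
State unemployment insurance (employee share): $2,028.55 × 0.01 = $20.29
Employee stock purchase plan: $23.31
Roth 401(k) contribution: $58.19
Total deductions = $35.24 + $47.04 + $47.04 + $20.29 + $20.29 + $20.29 + $23.31 + $58.19 = $271.69
Net pay = $2,028.55 − $271.69 = $1,756.86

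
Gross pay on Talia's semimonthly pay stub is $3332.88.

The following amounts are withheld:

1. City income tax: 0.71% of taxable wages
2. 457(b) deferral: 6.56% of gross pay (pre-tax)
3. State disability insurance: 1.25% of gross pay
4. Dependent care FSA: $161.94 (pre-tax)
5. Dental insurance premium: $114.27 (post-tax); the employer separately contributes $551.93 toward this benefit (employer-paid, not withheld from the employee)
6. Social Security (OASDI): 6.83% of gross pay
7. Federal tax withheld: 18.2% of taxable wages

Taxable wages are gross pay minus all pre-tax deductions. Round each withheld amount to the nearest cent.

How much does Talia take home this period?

$2010.45

457(b) deferral: $3332.88 × 0.0656 = $218.64
Dependent care FSA: $161.94
Pre-tax total = $218.64 + $161.94 = $380.58
Taxable wages = $3332.88 − $380.58 = $2952.30
City income tax: $2952.30 × 0.0071 = $20.96
Federal tax withheld: $2952.30 × 0.182 = $537.32
Social Security (OASDI): $3332.88 × 0.0683 = $227.64
State disability insurance: $3332.88 × 0.0125 = $41.66
Dental insurance premium: $114.27
(Employer's $551.93 toward dental insurance premium is not withheld from the employee.)
Total deductions = $218.64 + $161.94 + $20.96 + $537.32 + $227.64 + $41.66 + $114.27 = $1322.43
Net pay = $3332.88 − $1322.43 = $2010.45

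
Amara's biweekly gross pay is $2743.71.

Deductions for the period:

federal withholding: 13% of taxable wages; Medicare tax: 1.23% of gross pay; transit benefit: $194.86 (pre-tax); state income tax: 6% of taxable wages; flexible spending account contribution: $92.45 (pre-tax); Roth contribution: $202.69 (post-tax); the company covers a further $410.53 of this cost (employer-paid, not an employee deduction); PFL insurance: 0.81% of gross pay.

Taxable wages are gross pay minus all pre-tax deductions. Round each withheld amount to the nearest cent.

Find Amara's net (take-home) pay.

$1731.03

Flexible spending account contribution: $92.45
Transit benefit: $194.86
Pre-tax total = $92.45 + $194.86 = $287.31
Taxable wages = $2743.71 − $287.31 = $2456.40
State income tax: $2456.40 × 0.06 = $147.38
Federal withholding: $2456.40 × 0.13 = $319.33
PFL insurance: $2743.71 × 0.0081 = $22.22
Medicare tax: $2743.71 × 0.0123 = $33.75
Roth contribution: $202.69
(Employer's $410.53 toward Roth contribution is not withheld from the employee.)
Total deductions = $92.45 + $194.86 + $147.38 + $319.33 + $22.22 + $33.75 + $202.69 = $1012.68
Net pay = $2743.71 − $1012.68 = $1731.03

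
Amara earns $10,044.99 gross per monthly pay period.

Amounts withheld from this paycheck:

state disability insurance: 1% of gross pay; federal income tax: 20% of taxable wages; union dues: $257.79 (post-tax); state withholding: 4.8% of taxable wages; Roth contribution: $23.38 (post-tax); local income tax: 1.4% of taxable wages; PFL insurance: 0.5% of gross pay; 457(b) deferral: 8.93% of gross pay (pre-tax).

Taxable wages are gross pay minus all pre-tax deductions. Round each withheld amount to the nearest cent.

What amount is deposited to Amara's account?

$6,319.37

457(b) deferral: $10,044.99 × 0.0893 = $897.02
Taxable wages = $10,044.99 − $897.02 = $9,147.97
Federal income tax: $9,147.97 × 0.2 = $1,829.59
Local income tax: $9,147.97 × 0.014 = $128.07
State withholding: $9,147.97 × 0.048 = $439.10
PFL insurance: $10,044.99 × 0.005 = $50.22
State disability insurance: $10,044.99 × 0.01 = $100.45
Union dues: $257.79
Roth contribution: $23.38
Total deductions = $897.02 + $1,829.59 + $128.07 + $439.10 + $50.22 + $100.45 + $257.79 + $23.38 = $3,725.62
Net pay = $10,044.99 − $3,725.62 = $6,319.37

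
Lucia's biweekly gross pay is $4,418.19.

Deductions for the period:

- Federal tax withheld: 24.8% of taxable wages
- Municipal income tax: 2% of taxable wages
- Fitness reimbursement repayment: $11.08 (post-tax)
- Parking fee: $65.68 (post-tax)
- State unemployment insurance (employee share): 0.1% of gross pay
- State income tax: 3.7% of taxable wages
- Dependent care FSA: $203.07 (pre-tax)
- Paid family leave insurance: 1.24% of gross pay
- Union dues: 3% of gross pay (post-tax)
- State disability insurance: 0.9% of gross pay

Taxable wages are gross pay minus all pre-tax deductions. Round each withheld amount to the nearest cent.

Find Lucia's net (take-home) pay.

$2,621.23

Dependent care FSA: $203.07
Taxable wages = $4,418.19 − $203.07 = $4,215.12
State income tax: $4,215.12 × 0.037 = $155.96
Municipal income tax: $4,215.12 × 0.02 = $84.30
Federal tax withheld: $4,215.12 × 0.248 = $1,045.35
State disability insurance: $4,418.19 × 0.009 = $39.76
Paid family leave insurance: $4,418.19 × 0.0124 = $54.79
State unemployment insurance (employee share): $4,418.19 × 0.001 = $4.42
Parking fee: $65.68
Union dues: $4,418.19 × 0.03 = $132.55
Fitness reimbursement repayment: $11.08
Total deductions = $203.07 + $155.96 + $84.30 + $1,045.35 + $39.76 + $54.79 + $4.42 + $65.68 + $132.55 + $11.08 = $1,796.96
Net pay = $4,418.19 − $1,796.96 = $2,621.23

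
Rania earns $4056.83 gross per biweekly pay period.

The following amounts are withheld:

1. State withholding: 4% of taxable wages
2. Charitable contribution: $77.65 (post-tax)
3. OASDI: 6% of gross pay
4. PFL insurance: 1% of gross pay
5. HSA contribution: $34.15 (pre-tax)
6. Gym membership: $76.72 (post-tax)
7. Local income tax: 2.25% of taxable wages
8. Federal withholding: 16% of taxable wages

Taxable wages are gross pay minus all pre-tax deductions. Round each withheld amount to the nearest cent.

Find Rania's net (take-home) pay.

$2689.28

HSA contribution: $34.15
Taxable wages = $4056.83 − $34.15 = $4022.68
Local income tax: $4022.68 × 0.0225 = $90.51
Federal withholding: $4022.68 × 0.16 = $643.63
State withholding: $4022.68 × 0.04 = $160.91
PFL insurance: $4056.83 × 0.01 = $40.57
OASDI: $4056.83 × 0.06 = $243.41
Gym membership: $76.72
Charitable contribution: $77.65
Total deductions = $34.15 + $90.51 + $643.63 + $160.91 + $40.57 + $243.41 + $76.72 + $77.65 = $1367.55
Net pay = $4056.83 − $1367.55 = $2689.28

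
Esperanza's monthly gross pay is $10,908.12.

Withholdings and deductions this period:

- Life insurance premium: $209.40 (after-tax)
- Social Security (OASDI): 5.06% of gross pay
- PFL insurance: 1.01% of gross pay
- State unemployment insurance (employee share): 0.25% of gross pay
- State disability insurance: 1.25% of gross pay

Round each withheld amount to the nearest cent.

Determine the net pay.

$9,872.98

Social Security (OASDI): $10,908.12 × 0.0506 = $551.95
State unemployment insurance (employee share): $10,908.12 × 0.0025 = $27.27
State disability insurance: $10,908.12 × 0.0125 = $136.35
PFL insurance: $10,908.12 × 0.0101 = $110.17
Life insurance premium: $209.40
Total deductions = $551.95 + $27.27 + $136.35 + $110.17 + $209.40 = $1,035.14
Net pay = $10,908.12 − $1,035.14 = $9,872.98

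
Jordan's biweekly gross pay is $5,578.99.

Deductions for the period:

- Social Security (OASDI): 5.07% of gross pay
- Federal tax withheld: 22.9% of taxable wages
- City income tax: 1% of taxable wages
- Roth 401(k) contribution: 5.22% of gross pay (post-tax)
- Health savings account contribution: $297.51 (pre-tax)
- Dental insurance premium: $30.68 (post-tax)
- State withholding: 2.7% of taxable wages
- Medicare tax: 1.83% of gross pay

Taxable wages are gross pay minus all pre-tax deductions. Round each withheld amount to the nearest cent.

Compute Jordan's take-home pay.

$3,169.76

Health savings account contribution: $297.51
Taxable wages = $5,578.99 − $297.51 = $5,281.48
Federal tax withheld: $5,281.48 × 0.229 = $1,209.46
City income tax: $5,281.48 × 0.01 = $52.81
State withholding: $5,281.48 × 0.027 = $142.60
Medicare tax: $5,578.99 × 0.0183 = $102.10
Social Security (OASDI): $5,578.99 × 0.0507 = $282.85
Roth 401(k) contribution: $5,578.99 × 0.0522 = $291.22
Dental insurance premium: $30.68
Total deductions = $297.51 + $1,209.46 + $52.81 + $142.60 + $102.10 + $282.85 + $291.22 + $30.68 = $2,409.23
Net pay = $5,578.99 − $2,409.23 = $3,169.76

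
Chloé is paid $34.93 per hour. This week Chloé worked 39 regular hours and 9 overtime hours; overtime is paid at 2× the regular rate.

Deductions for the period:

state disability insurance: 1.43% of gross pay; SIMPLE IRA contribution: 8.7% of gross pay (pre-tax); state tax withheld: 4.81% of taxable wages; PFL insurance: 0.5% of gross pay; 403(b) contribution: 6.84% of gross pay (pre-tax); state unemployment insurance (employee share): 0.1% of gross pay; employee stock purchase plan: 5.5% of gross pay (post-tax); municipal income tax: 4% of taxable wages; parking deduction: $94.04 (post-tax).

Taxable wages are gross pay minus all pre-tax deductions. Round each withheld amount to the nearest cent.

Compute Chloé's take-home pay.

Regular pay: 39 × $34.93 = $1,362.27
Overtime pay: 9 × $34.93 × 2 = $628.74
Gross pay = $1,362.27 + $628.74 = $1,991.01
SIMPLE IRA contribution: $1,991.01 × 0.087 = $173.22
403(b) contribution: $1,991.01 × 0.0684 = $136.19
Pre-tax total = $173.22 + $136.19 = $309.41
Taxable wages = $1,991.01 − $309.41 = $1,681.60
State tax withheld: $1,681.60 × 0.0481 = $80.88
Municipal income tax: $1,681.60 × 0.04 = $67.26
PFL insurance: $1,991.01 × 0.005 = $9.96
State unemployment insurance (employee share): $1,991.01 × 0.001 = $1.99
State disability insurance: $1,991.01 × 0.0143 = $28.47
Parking deduction: $94.04
Employee stock purchase plan: $1,991.01 × 0.055 = $109.51
Total deductions = $173.22 + $136.19 + $80.88 + $67.26 + $9.96 + $1.99 + $28.47 + $94.04 + $109.51 = $701.52
Net pay = $1,991.01 − $701.52 = $1,289.49

$1,289.49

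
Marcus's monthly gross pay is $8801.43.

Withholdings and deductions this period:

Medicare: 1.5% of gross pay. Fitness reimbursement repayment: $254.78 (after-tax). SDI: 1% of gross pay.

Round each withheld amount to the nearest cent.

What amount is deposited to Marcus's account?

$8326.62

Medicare: $8801.43 × 0.015 = $132.02
SDI: $8801.43 × 0.01 = $88.01
Fitness reimbursement repayment: $254.78
Total deductions = $132.02 + $88.01 + $254.78 = $474.81
Net pay = $8801.43 − $474.81 = $8326.62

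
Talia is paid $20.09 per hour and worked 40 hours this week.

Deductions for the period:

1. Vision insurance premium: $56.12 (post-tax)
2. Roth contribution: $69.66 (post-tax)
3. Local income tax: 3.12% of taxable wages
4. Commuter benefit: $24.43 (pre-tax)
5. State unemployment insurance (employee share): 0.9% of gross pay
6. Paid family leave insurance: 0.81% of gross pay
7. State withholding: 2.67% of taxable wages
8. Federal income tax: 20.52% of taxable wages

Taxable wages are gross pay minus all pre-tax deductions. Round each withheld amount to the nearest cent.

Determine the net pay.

$434.65

Gross pay: 40 × $20.09 = $803.60
Commuter benefit: $24.43
Taxable wages = $803.60 − $24.43 = $779.17
Federal income tax: $779.17 × 0.2052 = $159.89
Local income tax: $779.17 × 0.0312 = $24.31
State withholding: $779.17 × 0.0267 = $20.80
Paid family leave insurance: $803.60 × 0.0081 = $6.51
State unemployment insurance (employee share): $803.60 × 0.009 = $7.23
Roth contribution: $69.66
Vision insurance premium: $56.12
Total deductions = $24.43 + $159.89 + $24.31 + $20.80 + $6.51 + $7.23 + $69.66 + $56.12 = $368.95
Net pay = $803.60 − $368.95 = $434.65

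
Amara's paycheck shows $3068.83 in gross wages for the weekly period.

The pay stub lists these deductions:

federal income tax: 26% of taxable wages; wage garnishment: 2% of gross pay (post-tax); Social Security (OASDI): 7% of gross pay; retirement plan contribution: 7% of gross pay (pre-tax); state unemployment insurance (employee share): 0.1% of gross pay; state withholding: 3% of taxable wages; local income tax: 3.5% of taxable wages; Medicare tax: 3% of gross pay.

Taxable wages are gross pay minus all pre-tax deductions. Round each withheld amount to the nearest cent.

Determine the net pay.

$1555.13

Retirement plan contribution: $3068.83 × 0.07 = $214.82
Taxable wages = $3068.83 − $214.82 = $2854.01
Local income tax: $2854.01 × 0.035 = $99.89
Federal income tax: $2854.01 × 0.26 = $742.04
State withholding: $2854.01 × 0.03 = $85.62
Medicare tax: $3068.83 × 0.03 = $92.06
Social Security (OASDI): $3068.83 × 0.07 = $214.82
State unemployment insurance (employee share): $3068.83 × 0.001 = $3.07
Wage garnishment: $3068.83 × 0.02 = $61.38
Total deductions = $214.82 + $99.89 + $742.04 + $85.62 + $92.06 + $214.82 + $3.07 + $61.38 = $1513.70
Net pay = $3068.83 − $1513.70 = $1555.13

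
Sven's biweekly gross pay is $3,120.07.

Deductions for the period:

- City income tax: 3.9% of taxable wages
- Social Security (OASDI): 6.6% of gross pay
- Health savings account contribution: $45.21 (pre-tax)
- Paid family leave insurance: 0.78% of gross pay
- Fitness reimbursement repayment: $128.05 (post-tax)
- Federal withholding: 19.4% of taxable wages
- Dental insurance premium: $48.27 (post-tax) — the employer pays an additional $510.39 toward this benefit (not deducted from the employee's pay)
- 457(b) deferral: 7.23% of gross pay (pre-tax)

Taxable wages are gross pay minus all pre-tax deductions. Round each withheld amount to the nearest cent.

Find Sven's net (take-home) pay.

Health savings account contribution: $45.21
457(b) deferral: $3,120.07 × 0.0723 = $225.58
Pre-tax total = $45.21 + $225.58 = $270.79
Taxable wages = $3,120.07 − $270.79 = $2,849.28
Federal withholding: $2,849.28 × 0.194 = $552.76
City income tax: $2,849.28 × 0.039 = $111.12
Paid family leave insurance: $3,120.07 × 0.0078 = $24.34
Social Security (OASDI): $3,120.07 × 0.066 = $205.92
Fitness reimbursement repayment: $128.05
Dental insurance premium: $48.27
(Employer's $510.39 toward dental insurance premium is not withheld from the employee.)
Total deductions = $45.21 + $225.58 + $552.76 + $111.12 + $24.34 + $205.92 + $128.05 + $48.27 = $1,341.25
Net pay = $3,120.07 − $1,341.25 = $1,778.82

$1,778.82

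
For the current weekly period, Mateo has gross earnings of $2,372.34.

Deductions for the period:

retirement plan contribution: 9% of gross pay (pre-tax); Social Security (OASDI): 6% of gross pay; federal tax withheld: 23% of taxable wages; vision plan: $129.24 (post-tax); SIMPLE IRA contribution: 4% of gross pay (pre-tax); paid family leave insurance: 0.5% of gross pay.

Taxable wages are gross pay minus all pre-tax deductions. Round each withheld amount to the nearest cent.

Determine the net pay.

Retirement plan contribution: $2,372.34 × 0.09 = $213.51
SIMPLE IRA contribution: $2,372.34 × 0.04 = $94.89
Pre-tax total = $213.51 + $94.89 = $308.40
Taxable wages = $2,372.34 − $308.40 = $2,063.94
Federal tax withheld: $2,063.94 × 0.23 = $474.71
Paid family leave insurance: $2,372.34 × 0.005 = $11.86
Social Security (OASDI): $2,372.34 × 0.06 = $142.34
Vision plan: $129.24
Total deductions = $213.51 + $94.89 + $474.71 + $11.86 + $142.34 + $129.24 = $1,066.55
Net pay = $2,372.34 − $1,066.55 = $1,305.79

$1,305.79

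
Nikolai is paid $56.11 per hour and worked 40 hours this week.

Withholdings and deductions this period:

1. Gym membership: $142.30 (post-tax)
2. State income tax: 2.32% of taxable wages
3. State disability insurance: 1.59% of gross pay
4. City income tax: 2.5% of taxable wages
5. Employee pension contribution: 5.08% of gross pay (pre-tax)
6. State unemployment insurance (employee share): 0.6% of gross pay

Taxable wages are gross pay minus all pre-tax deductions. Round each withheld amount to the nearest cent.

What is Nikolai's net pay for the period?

Gross pay: 40 × $56.11 = $2,244.40
Employee pension contribution: $2,244.40 × 0.0508 = $114.02
Taxable wages = $2,244.40 − $114.02 = $2,130.38
State income tax: $2,130.38 × 0.0232 = $49.42
City income tax: $2,130.38 × 0.025 = $53.26
State unemployment insurance (employee share): $2,244.40 × 0.006 = $13.47
State disability insurance: $2,244.40 × 0.0159 = $35.69
Gym membership: $142.30
Total deductions = $114.02 + $49.42 + $53.26 + $13.47 + $35.69 + $142.30 = $408.16
Net pay = $2,244.40 − $408.16 = $1,836.24

$1,836.24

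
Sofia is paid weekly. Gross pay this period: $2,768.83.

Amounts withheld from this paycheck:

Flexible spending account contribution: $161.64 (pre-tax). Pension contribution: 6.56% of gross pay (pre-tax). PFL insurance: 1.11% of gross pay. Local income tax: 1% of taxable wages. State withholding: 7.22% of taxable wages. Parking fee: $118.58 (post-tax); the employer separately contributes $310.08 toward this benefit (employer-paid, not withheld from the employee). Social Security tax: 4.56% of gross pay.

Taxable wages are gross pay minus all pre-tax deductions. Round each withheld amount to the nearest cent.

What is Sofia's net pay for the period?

$1,950.60

Flexible spending account contribution: $161.64
Pension contribution: $2,768.83 × 0.0656 = $181.64
Pre-tax total = $161.64 + $181.64 = $343.28
Taxable wages = $2,768.83 − $343.28 = $2,425.55
Local income tax: $2,425.55 × 0.01 = $24.26
State withholding: $2,425.55 × 0.0722 = $175.12
Social Security tax: $2,768.83 × 0.0456 = $126.26
PFL insurance: $2,768.83 × 0.0111 = $30.73
Parking fee: $118.58
(Employer's $310.08 toward parking fee is not withheld from the employee.)
Total deductions = $161.64 + $181.64 + $24.26 + $175.12 + $126.26 + $30.73 + $118.58 = $818.23
Net pay = $2,768.83 − $818.23 = $1,950.60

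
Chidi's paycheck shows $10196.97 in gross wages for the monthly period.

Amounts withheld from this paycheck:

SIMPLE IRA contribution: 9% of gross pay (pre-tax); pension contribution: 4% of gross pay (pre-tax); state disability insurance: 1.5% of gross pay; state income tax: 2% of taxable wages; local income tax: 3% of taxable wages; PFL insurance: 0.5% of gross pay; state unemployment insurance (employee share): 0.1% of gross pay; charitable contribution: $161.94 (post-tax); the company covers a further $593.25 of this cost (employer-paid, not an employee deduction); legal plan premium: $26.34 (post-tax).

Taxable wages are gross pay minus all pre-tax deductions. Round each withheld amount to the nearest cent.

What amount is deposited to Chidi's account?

$8025.38

SIMPLE IRA contribution: $10196.97 × 0.09 = $917.73
Pension contribution: $10196.97 × 0.04 = $407.88
Pre-tax total = $917.73 + $407.88 = $1325.61
Taxable wages = $10196.97 − $1325.61 = $8871.36
State income tax: $8871.36 × 0.02 = $177.43
Local income tax: $8871.36 × 0.03 = $266.14
State unemployment insurance (employee share): $10196.97 × 0.001 = $10.20
State disability insurance: $10196.97 × 0.015 = $152.95
PFL insurance: $10196.97 × 0.005 = $50.98
Legal plan premium: $26.34
Charitable contribution: $161.94
(Employer's $593.25 toward charitable contribution is not withheld from the employee.)
Total deductions = $917.73 + $407.88 + $177.43 + $266.14 + $10.20 + $152.95 + $50.98 + $26.34 + $161.94 = $2171.59
Net pay = $10196.97 − $2171.59 = $8025.38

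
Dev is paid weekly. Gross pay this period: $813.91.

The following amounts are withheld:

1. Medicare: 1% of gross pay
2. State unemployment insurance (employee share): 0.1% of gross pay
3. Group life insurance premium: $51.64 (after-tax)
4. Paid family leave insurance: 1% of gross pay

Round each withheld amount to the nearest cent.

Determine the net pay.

Paid family leave insurance: $813.91 × 0.01 = $8.14
State unemployment insurance (employee share): $813.91 × 0.001 = $0.81
Medicare: $813.91 × 0.01 = $8.14
Group life insurance premium: $51.64
Total deductions = $8.14 + $0.81 + $8.14 + $51.64 = $68.73
Net pay = $813.91 − $68.73 = $745.18

$745.18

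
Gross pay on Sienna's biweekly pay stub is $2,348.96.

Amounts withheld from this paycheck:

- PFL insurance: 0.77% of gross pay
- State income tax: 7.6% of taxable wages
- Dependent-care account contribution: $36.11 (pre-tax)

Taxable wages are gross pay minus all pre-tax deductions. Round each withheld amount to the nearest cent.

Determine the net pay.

Dependent-care account contribution: $36.11
Taxable wages = $2,348.96 − $36.11 = $2,312.85
State income tax: $2,312.85 × 0.076 = $175.78
PFL insurance: $2,348.96 × 0.0077 = $18.09
Total deductions = $36.11 + $175.78 + $18.09 = $229.98
Net pay = $2,348.96 − $229.98 = $2,118.98

$2,118.98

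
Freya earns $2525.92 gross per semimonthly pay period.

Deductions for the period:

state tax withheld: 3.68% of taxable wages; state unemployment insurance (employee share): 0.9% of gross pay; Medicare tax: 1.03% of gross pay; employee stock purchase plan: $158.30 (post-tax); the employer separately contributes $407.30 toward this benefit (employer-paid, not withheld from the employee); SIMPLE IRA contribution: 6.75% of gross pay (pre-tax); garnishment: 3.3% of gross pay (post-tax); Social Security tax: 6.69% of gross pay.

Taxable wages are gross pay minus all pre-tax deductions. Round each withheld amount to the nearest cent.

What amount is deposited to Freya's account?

$1809.35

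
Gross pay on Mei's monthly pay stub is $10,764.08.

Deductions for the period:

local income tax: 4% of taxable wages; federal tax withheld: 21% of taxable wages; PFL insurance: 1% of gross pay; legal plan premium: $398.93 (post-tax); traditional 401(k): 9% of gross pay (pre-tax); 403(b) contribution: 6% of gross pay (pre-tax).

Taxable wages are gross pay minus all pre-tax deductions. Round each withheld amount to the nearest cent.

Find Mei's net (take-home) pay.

$6,355.53

403(b) contribution: $10,764.08 × 0.06 = $645.84
Traditional 401(k): $10,764.08 × 0.09 = $968.77
Pre-tax total = $645.84 + $968.77 = $1,614.61
Taxable wages = $10,764.08 − $1,614.61 = $9,149.47
Federal tax withheld: $9,149.47 × 0.21 = $1,921.39
Local income tax: $9,149.47 × 0.04 = $365.98
PFL insurance: $10,764.08 × 0.01 = $107.64
Legal plan premium: $398.93
Total deductions = $645.84 + $968.77 + $1,921.39 + $365.98 + $107.64 + $398.93 = $4,408.55
Net pay = $10,764.08 − $4,408.55 = $6,355.53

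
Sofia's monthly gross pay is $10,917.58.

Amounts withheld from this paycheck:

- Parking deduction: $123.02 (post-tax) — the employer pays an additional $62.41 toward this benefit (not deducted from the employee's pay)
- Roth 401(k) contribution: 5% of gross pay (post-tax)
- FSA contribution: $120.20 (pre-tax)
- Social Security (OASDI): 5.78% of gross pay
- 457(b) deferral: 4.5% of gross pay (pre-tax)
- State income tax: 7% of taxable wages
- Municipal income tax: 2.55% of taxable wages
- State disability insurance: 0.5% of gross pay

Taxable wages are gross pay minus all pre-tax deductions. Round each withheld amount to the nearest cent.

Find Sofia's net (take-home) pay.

$7,967.32

457(b) deferral: $10,917.58 × 0.045 = $491.29
FSA contribution: $120.20
Pre-tax total = $491.29 + $120.20 = $611.49
Taxable wages = $10,917.58 − $611.49 = $10,306.09
State income tax: $10,306.09 × 0.07 = $721.43
Municipal income tax: $10,306.09 × 0.0255 = $262.81
Social Security (OASDI): $10,917.58 × 0.0578 = $631.04
State disability insurance: $10,917.58 × 0.005 = $54.59
Roth 401(k) contribution: $10,917.58 × 0.05 = $545.88
Parking deduction: $123.02
(Employer's $62.41 toward parking deduction is not withheld from the employee.)
Total deductions = $491.29 + $120.20 + $721.43 + $262.81 + $631.04 + $54.59 + $545.88 + $123.02 = $2,950.26
Net pay = $10,917.58 − $2,950.26 = $7,967.32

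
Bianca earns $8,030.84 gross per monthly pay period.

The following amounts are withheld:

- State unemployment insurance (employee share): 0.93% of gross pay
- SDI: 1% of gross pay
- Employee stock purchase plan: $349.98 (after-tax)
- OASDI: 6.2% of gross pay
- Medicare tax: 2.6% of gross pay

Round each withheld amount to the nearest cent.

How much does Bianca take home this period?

$6,819.15

OASDI: $8,030.84 × 0.062 = $497.91
SDI: $8,030.84 × 0.01 = $80.31
Medicare tax: $8,030.84 × 0.026 = $208.80
State unemployment insurance (employee share): $8,030.84 × 0.0093 = $74.69
Employee stock purchase plan: $349.98
Total deductions = $497.91 + $80.31 + $208.80 + $74.69 + $349.98 = $1,211.69
Net pay = $8,030.84 − $1,211.69 = $6,819.15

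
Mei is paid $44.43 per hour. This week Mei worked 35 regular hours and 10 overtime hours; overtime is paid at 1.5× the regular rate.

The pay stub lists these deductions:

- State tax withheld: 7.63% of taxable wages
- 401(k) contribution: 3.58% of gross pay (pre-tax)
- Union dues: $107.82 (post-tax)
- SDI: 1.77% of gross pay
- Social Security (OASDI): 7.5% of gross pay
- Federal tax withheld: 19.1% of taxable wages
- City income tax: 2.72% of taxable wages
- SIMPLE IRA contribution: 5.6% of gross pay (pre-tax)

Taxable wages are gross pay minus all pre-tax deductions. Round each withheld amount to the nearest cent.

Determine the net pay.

Regular pay: 35 × $44.43 = $1,555.05
Overtime pay: 10 × $44.43 × 1.5 = $666.45
Gross pay = $1,555.05 + $666.45 = $2,221.50
401(k) contribution: $2,221.50 × 0.0358 = $79.53
SIMPLE IRA contribution: $2,221.50 × 0.056 = $124.40
Pre-tax total = $79.53 + $124.40 = $203.93
Taxable wages = $2,221.50 − $203.93 = $2,017.57
City income tax: $2,017.57 × 0.0272 = $54.88
State tax withheld: $2,017.57 × 0.0763 = $153.94
Federal tax withheld: $2,017.57 × 0.191 = $385.36
Social Security (OASDI): $2,221.50 × 0.075 = $166.61
SDI: $2,221.50 × 0.0177 = $39.32
Union dues: $107.82
Total deductions = $79.53 + $124.40 + $54.88 + $153.94 + $385.36 + $166.61 + $39.32 + $107.82 = $1,111.86
Net pay = $2,221.50 − $1,111.86 = $1,109.64

$1,109.64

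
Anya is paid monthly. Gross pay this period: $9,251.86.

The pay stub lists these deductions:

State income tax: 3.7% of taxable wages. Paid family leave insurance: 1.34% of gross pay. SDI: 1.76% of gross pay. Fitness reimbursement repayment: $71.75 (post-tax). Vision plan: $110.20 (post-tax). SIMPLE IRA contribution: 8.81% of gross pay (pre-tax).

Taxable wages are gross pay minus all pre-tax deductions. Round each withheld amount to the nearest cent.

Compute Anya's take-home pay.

$7,655.86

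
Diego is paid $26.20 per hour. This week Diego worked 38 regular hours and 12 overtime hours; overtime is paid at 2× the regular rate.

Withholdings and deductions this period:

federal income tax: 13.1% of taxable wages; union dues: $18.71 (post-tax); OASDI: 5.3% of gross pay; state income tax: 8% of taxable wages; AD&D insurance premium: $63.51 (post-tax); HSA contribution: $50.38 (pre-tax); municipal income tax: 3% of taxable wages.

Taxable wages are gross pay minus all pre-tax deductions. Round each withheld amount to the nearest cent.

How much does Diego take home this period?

$1,026.37

Regular pay: 38 × $26.20 = $995.60
Overtime pay: 12 × $26.20 × 2 = $628.80
Gross pay = $995.60 + $628.80 = $1,624.40
HSA contribution: $50.38
Taxable wages = $1,624.40 − $50.38 = $1,574.02
Federal income tax: $1,574.02 × 0.131 = $206.20
State income tax: $1,574.02 × 0.08 = $125.92
Municipal income tax: $1,574.02 × 0.03 = $47.22
OASDI: $1,624.40 × 0.053 = $86.09
Union dues: $18.71
AD&D insurance premium: $63.51
Total deductions = $50.38 + $206.20 + $125.92 + $47.22 + $86.09 + $18.71 + $63.51 = $598.03
Net pay = $1,624.40 − $598.03 = $1,026.37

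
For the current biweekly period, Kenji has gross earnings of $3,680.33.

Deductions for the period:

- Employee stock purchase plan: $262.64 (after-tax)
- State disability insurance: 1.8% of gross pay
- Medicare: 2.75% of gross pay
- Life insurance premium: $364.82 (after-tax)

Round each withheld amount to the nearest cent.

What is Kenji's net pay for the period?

$2,885.41

Medicare: $3,680.33 × 0.0275 = $101.21
State disability insurance: $3,680.33 × 0.018 = $66.25
Life insurance premium: $364.82
Employee stock purchase plan: $262.64
Total deductions = $101.21 + $66.25 + $364.82 + $262.64 = $794.92
Net pay = $3,680.33 − $794.92 = $2,885.41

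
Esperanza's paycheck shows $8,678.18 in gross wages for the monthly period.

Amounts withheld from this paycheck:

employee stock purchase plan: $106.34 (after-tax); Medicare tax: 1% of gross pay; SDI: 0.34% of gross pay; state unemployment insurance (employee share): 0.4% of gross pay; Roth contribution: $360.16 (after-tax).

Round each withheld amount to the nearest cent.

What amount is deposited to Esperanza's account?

$8,060.68

SDI: $8,678.18 × 0.0034 = $29.51
Medicare tax: $8,678.18 × 0.01 = $86.78
State unemployment insurance (employee share): $8,678.18 × 0.004 = $34.71
Roth contribution: $360.16
Employee stock purchase plan: $106.34
Total deductions = $29.51 + $86.78 + $34.71 + $360.16 + $106.34 = $617.50
Net pay = $8,678.18 − $617.50 = $8,060.68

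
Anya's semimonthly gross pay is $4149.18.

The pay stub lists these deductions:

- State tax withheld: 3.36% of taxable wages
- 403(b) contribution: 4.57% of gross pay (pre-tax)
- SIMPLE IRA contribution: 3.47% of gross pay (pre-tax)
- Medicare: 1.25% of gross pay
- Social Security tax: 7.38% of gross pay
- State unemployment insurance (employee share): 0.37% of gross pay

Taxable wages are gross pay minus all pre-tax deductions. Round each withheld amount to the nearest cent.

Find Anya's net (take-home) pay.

SIMPLE IRA contribution: $4149.18 × 0.0347 = $143.98
403(b) contribution: $4149.18 × 0.0457 = $189.62
Pre-tax total = $143.98 + $189.62 = $333.60
Taxable wages = $4149.18 − $333.60 = $3815.58
State tax withheld: $3815.58 × 0.0336 = $128.20
Medicare: $4149.18 × 0.0125 = $51.86
State unemployment insurance (employee share): $4149.18 × 0.0037 = $15.35
Social Security tax: $4149.18 × 0.0738 = $306.21
Total deductions = $143.98 + $189.62 + $128.20 + $51.86 + $15.35 + $306.21 = $835.22
Net pay = $4149.18 − $835.22 = $3313.96

$3313.96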